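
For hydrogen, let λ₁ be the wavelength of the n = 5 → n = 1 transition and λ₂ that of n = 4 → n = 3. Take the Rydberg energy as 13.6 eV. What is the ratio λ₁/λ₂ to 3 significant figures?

0.0506

λ ∝ 1/ΔE ∝ 1/(1/n_f² − 1/n_i²), and the Z² and hc factors cancel in the ratio.
λ₁/λ₂ = (1/3² − 1/4²)/(1/1² − 1/5²) = 0.04861/0.9600 = 0.0506.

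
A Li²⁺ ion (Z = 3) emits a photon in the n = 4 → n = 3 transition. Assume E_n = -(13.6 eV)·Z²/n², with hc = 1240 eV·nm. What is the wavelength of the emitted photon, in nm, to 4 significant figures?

208.4 nm

For Z = 3 the level energies scale as Z², so the effective Rydberg energy is 13.6 × 9 = 122.4 eV.
ΔE = 122.4 × (1/3² − 1/4²) = 122.4 × 0.04861 = 5.950 eV.
λ = hc/ΔE = 1240 / 5.950 = 208.4 nm.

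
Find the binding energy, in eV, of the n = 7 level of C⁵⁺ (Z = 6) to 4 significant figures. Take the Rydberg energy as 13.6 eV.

E_n = −13.6 Z²/n² = −489.6/n² eV for Z = 6.
E_7 = −489.6/49 = −9.992 eV, so ionization (to E = 0) requires 9.992 eV.

9.992 eV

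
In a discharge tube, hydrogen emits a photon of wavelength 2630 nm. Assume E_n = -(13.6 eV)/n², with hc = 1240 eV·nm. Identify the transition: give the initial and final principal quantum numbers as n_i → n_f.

The photon energy is ΔE = hc/λ = 1240 / 2630 = 0.4715 eV.
With Z = 1, ΔE = 13.60 × (1/n_f² − 1/n_i²), so 1/n_f² − 1/n_i² = 0.03467.
Trying n_f = 4 gives 1/n_i² = 0.02783, i.e. n_i ≈ 6; this pair matches.

n_i = 6, n_f = 4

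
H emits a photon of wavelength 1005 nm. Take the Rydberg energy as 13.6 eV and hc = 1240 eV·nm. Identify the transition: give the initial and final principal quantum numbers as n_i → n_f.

n_i = 7, n_f = 3

The photon energy is ΔE = hc/λ = 1240 / 1005 = 1.234 eV.
With Z = 1, ΔE = 13.60 × (1/n_f² − 1/n_i²), so 1/n_f² − 1/n_i² = 0.09072.
Trying n_f = 3 gives 1/n_i² = 0.02039, i.e. n_i ≈ 7; this pair matches.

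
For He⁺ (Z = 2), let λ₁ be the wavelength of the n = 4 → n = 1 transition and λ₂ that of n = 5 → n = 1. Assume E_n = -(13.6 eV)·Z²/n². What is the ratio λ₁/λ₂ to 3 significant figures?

1.02

λ ∝ 1/ΔE ∝ 1/(1/n_f² − 1/n_i²), and the Z² and hc factors cancel in the ratio.
λ₁/λ₂ = (1/1² − 1/5²)/(1/1² − 1/4²) = 0.9600/0.9375 = 1.02.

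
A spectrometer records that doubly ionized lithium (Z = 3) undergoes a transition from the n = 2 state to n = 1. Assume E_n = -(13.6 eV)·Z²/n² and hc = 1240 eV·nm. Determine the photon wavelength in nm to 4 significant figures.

For Z = 3 the level energies scale as Z², so the effective Rydberg energy is 13.6 × 9 = 122.4 eV.
ΔE = 122.4 × (1/1² − 1/2²) = 122.4 × 0.7500 = 91.80 eV.
λ = hc/ΔE = 1240 / 91.80 = 13.51 nm.

13.51 nm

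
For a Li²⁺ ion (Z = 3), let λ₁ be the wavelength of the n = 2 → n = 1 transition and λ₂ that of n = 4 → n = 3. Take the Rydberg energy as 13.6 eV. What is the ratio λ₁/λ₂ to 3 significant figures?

λ ∝ 1/ΔE ∝ 1/(1/n_f² − 1/n_i²), and the Z² and hc factors cancel in the ratio.
λ₁/λ₂ = (1/3² − 1/4²)/(1/1² − 1/2²) = 0.04861/0.7500 = 0.0648.

0.0648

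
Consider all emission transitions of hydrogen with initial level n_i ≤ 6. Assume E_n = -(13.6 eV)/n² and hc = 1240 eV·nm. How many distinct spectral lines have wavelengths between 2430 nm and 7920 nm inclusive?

3

Enumerate all n_i → n_f pairs with 1 ≤ n_f < n_i ≤ 6 and compute λ = 1240 / [13.6·1·(1/n_f² − 1/n_i²)].
Lines falling in [2430, 7920] nm: 6→4 (2626 nm), 5→4 (4052 nm), 6→5 (7460 nm).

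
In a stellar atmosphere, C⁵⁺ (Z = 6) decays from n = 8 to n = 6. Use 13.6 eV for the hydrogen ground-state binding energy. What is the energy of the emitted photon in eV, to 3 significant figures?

5.95 eV

The Bohr energies scale as Z², so for Z = 6: E_n = −489.6/n² eV.
E_8 = −489.6/64 = −7.650 eV and E_6 = −489.6/36 = −13.60 eV.
The photon energy is |E_8 − E_6| = 5.95 eV.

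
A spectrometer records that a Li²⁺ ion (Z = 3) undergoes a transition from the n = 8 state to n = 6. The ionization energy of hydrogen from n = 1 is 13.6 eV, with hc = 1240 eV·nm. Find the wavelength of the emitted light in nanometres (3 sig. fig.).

For Z = 3 the level energies scale as Z², so the effective Rydberg energy is 13.6 × 9 = 122.4 eV.
ΔE = 122.4 × (1/6² − 1/8²) = 122.4 × 0.01215 = 1.488 eV.
λ = hc/ΔE = 1240 / 1.488 = 834 nm.

834 nm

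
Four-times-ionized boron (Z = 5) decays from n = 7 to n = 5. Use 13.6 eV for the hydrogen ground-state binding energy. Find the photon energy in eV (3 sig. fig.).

6.66 eV

The Bohr energies scale as Z², so for Z = 5: E_n = −340.0/n² eV.
E_7 = −340.0/49 = −6.939 eV and E_5 = −340.0/25 = −13.60 eV.
The photon energy is |E_7 − E_5| = 6.66 eV.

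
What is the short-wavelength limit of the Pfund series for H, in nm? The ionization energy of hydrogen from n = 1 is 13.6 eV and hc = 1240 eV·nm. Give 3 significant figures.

2280 nm

The Pfund series has lower level n_f = 5; the series limit corresponds to n_i → ∞.
ΔE_max = 13.6 × 1 / 5² = 0.5440 eV.
λ_min = 1240 / 0.5440 = 2280 nm.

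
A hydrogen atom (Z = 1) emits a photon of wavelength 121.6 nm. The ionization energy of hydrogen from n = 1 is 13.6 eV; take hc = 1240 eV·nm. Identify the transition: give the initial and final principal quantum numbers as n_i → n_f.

The photon energy is ΔE = hc/λ = 1240 / 121.6 = 10.20 eV.
With Z = 1, ΔE = 13.60 × (1/n_f² − 1/n_i²), so 1/n_f² − 1/n_i² = 0.7498.
Trying n_f = 1 gives 1/n_i² = 0.2502, i.e. n_i ≈ 2; this pair matches.

n_i = 2, n_f = 1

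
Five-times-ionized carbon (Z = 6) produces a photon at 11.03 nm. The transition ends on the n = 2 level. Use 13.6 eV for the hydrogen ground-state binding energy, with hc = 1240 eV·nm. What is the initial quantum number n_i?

n_i = 7

The photon energy is ΔE = hc/λ = 1240 / 11.03 = 112.4 eV.
With Z = 6, ΔE = 489.6 × (1/n_f² − 1/n_i²), so 1/n_f² − 1/n_i² = 0.2296.
With n_f = 2: 1/n_i² = 1/4 − 0.2296 = 0.02038, so n_i ≈ 7.00.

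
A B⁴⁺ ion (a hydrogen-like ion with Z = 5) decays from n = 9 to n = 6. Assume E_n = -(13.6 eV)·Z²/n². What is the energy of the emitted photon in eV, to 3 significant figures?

The Bohr energies scale as Z², so for Z = 5: E_n = −340.0/n² eV.
E_9 = −340.0/81 = −4.198 eV and E_6 = −340.0/36 = −9.444 eV.
The photon energy is |E_9 − E_6| = 5.25 eV.

5.25 eV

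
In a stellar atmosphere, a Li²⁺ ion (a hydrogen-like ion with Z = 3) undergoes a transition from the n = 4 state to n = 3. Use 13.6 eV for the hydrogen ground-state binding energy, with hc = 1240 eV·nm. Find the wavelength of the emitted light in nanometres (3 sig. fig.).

208 nm

For Z = 3 the level energies scale as Z², so the effective Rydberg energy is 13.6 × 9 = 122.4 eV.
ΔE = 122.4 × (1/3² − 1/4²) = 122.4 × 0.04861 = 5.950 eV.
λ = hc/ΔE = 1240 / 5.950 = 208 nm.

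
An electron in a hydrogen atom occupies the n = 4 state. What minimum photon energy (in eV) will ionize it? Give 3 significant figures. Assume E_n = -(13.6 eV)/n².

0.850 eV

E_4 = −13.60/16 = −0.850 eV, so ionization (to E = 0) requires 0.850 eV.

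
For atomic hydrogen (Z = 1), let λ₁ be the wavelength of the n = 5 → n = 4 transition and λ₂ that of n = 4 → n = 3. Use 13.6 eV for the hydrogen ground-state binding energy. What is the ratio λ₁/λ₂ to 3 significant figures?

2.16

λ ∝ 1/ΔE ∝ 1/(1/n_f² − 1/n_i²), and the Z² and hc factors cancel in the ratio.
λ₁/λ₂ = (1/3² − 1/4²)/(1/4² − 1/5²) = 0.04861/0.02250 = 2.16.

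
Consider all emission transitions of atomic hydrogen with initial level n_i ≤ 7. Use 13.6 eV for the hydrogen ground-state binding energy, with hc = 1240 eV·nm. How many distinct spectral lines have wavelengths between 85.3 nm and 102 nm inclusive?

Enumerate all n_i → n_f pairs with 1 ≤ n_f < n_i ≤ 7 and compute λ = 1240 / [13.6·1·(1/n_f² − 1/n_i²)].
Lines falling in [85.3, 102] nm: 7→1 (93.08 nm), 6→1 (93.78 nm), 5→1 (94.98 nm), 4→1 (97.25 nm).

4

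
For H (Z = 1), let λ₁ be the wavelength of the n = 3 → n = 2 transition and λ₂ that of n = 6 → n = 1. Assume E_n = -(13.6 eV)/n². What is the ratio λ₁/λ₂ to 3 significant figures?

λ ∝ 1/ΔE ∝ 1/(1/n_f² − 1/n_i²), and the Z² and hc factors cancel in the ratio.
λ₁/λ₂ = (1/1² − 1/6²)/(1/2² − 1/3²) = 0.9722/0.1389 = 7.00.

7.00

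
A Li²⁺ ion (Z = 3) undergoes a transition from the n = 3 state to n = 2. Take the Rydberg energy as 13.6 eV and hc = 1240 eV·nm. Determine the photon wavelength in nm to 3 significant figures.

For Z = 3 the level energies scale as Z², so the effective Rydberg energy is 13.6 × 9 = 122.4 eV.
ΔE = 122.4 × (1/2² − 1/3²) = 122.4 × 0.1389 = 17.00 eV.
λ = hc/ΔE = 1240 / 17.00 = 72.9 nm.

72.9 nm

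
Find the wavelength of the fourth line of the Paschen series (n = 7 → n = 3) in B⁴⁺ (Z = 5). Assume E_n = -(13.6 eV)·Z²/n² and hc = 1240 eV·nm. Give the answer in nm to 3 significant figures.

The Paschen series terminates on n_f = 3; the fourth line has n_i = 3+4 = 7.
ΔE = 340.0 × (1/3² − 1/7²) = 30.84 eV.
λ = 1240 / 30.84 = 40.2 nm.

40.2 nm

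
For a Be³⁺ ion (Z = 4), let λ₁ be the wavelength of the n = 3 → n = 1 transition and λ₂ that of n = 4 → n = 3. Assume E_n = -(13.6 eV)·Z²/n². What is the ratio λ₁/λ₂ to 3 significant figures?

λ ∝ 1/ΔE ∝ 1/(1/n_f² − 1/n_i²), and the Z² and hc factors cancel in the ratio.
λ₁/λ₂ = (1/3² − 1/4²)/(1/1² − 1/3²) = 0.04861/0.8889 = 0.0547.

0.0547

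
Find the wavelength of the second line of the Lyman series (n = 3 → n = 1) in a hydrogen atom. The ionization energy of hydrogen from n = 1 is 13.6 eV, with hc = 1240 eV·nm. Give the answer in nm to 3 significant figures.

The Lyman series terminates on n_f = 1; the second line has n_i = 1+2 = 3.
ΔE = 13.60 × (1/1² − 1/3²) = 12.09 eV.
λ = 1240 / 12.09 = 103 nm.

103 nm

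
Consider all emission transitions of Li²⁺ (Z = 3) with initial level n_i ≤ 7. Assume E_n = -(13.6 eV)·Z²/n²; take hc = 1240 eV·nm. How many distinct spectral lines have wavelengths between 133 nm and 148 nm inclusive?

Enumerate all n_i → n_f pairs with 1 ≤ n_f < n_i ≤ 7 and compute λ = 1240 / [13.6·9·(1/n_f² − 1/n_i²)].
Lines falling in [133, 148] nm: 5→3 (142.5 nm).

1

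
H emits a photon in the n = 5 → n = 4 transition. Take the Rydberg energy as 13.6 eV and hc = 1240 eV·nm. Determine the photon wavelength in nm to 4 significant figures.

4052 nm

ΔE = 13.60 × (1/4² − 1/5²) = 13.60 × 0.02250 = 0.3060 eV.
λ = hc/ΔE = 1240 / 0.3060 = 4052 nm.
This line belongs to the Brackett series.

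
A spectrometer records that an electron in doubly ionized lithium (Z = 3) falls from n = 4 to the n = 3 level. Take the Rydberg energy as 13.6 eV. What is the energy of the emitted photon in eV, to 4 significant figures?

5.950 eV

The Bohr energies scale as Z², so for Z = 3: E_n = −122.4/n² eV.
E_4 = −122.4/16 = −7.650 eV and E_3 = −122.4/9 = −13.60 eV.
The photon energy is |E_4 − E_3| = 5.950 eV.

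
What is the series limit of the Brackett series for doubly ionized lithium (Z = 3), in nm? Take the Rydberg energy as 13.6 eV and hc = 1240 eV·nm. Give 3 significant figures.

162 nm

The Brackett series has lower level n_f = 4; the series limit corresponds to n_i → ∞.
ΔE_max = 13.6 × 9 / 4² = 7.650 eV.
λ_min = 1240 / 7.650 = 162 nm.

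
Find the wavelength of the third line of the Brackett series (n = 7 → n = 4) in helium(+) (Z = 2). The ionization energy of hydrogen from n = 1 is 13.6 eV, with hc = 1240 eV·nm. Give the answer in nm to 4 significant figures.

541.5 nm

The Brackett series terminates on n_f = 4; the third line has n_i = 4+3 = 7.
ΔE = 54.40 × (1/4² − 1/7²) = 2.290 eV.
λ = 1240 / 2.290 = 541.5 nm.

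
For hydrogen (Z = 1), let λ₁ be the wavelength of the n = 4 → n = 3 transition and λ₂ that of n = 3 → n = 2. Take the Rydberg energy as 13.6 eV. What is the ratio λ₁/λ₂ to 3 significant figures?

2.86

λ ∝ 1/ΔE ∝ 1/(1/n_f² − 1/n_i²), and the Z² and hc factors cancel in the ratio.
λ₁/λ₂ = (1/2² − 1/3²)/(1/3² − 1/4²) = 0.1389/0.04861 = 2.86.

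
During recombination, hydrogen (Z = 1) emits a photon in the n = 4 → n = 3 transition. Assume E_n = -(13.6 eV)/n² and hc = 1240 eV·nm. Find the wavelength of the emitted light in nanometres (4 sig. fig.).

ΔE = 13.60 × (1/3² − 1/4²) = 13.60 × 0.04861 = 0.6611 eV.
λ = hc/ΔE = 1240 / 0.6611 = 1876 nm.

1876 nm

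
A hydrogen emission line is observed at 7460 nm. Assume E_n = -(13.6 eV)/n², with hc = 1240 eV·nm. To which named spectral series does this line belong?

ΔE = 1240/7460 = 0.1662 eV.
This matches 13.6 × (1/5² − 1/6²), so n_f = 5: the Pfund series.

Pfund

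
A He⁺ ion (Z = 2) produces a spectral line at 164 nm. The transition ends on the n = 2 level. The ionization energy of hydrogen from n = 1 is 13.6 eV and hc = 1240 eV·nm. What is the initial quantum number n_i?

n_i = 3

The photon energy is ΔE = hc/λ = 1240 / 164 = 7.561 eV.
With Z = 2, ΔE = 54.40 × (1/n_f² − 1/n_i²), so 1/n_f² − 1/n_i² = 0.1390.
With n_f = 2: 1/n_i² = 1/4 − 0.1390 = 0.1110, so n_i ≈ 3.00.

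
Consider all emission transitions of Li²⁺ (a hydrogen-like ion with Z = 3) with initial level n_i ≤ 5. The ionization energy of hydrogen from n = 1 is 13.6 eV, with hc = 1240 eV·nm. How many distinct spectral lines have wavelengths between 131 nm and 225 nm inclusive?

2

Enumerate all n_i → n_f pairs with 1 ≤ n_f < n_i ≤ 5 and compute λ = 1240 / [13.6·9·(1/n_f² − 1/n_i²)].
Lines falling in [131, 225] nm: 5→3 (142.5 nm), 4→3 (208.4 nm).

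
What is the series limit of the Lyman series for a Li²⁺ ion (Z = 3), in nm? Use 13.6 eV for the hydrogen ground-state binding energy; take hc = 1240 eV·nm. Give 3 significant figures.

The Lyman series has lower level n_f = 1; the series limit corresponds to n_i → ∞.
ΔE_max = 13.6 × 9 / 1² = 122.4 eV.
λ_min = 1240 / 122.4 = 10.1 nm.

10.1 nm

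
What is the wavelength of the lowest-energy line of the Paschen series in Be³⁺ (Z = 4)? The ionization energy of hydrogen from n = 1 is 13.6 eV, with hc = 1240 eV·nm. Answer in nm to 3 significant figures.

117 nm

The Paschen series terminates on n_f = 3; the first line has n_i = 3+1 = 4.
ΔE = 217.6 × (1/3² − 1/4²) = 10.58 eV.
λ = 1240 / 10.58 = 117 nm.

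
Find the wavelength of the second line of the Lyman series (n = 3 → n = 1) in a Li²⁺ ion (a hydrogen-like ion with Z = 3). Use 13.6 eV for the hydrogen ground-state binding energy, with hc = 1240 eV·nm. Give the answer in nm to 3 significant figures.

11.4 nm

The Lyman series terminates on n_f = 1; the second line has n_i = 1+2 = 3.
ΔE = 122.4 × (1/1² − 1/3²) = 108.8 eV.
λ = 1240 / 108.8 = 11.4 nm.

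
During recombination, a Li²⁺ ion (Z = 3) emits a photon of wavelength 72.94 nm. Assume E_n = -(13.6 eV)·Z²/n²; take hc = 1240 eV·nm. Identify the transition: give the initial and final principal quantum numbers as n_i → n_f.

The photon energy is ΔE = hc/λ = 1240 / 72.94 = 17.00 eV.
With Z = 3, ΔE = 122.4 × (1/n_f² − 1/n_i²), so 1/n_f² − 1/n_i² = 0.1389.
Trying n_f = 2 gives 1/n_i² = 0.1111, i.e. n_i ≈ 3; this pair matches.

n_i = 3, n_f = 2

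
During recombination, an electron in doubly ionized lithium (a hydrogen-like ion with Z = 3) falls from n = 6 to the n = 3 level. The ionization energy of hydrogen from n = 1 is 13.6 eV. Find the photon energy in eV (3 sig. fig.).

The Bohr energies scale as Z², so for Z = 3: E_n = −122.4/n² eV.
E_6 = −122.4/36 = −3.400 eV and E_3 = −122.4/9 = −13.60 eV.
The photon energy is |E_6 − E_3| = 10.2 eV.

10.2 eV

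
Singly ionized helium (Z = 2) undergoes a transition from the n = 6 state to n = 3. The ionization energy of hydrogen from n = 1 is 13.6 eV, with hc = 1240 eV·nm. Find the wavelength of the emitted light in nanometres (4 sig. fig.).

273.5 nm

For Z = 2 the level energies scale as Z², so the effective Rydberg energy is 13.6 × 4 = 54.40 eV.
ΔE = 54.40 × (1/3² − 1/6²) = 54.40 × 0.08333 = 4.533 eV.
λ = hc/ΔE = 1240 / 4.533 = 273.5 nm.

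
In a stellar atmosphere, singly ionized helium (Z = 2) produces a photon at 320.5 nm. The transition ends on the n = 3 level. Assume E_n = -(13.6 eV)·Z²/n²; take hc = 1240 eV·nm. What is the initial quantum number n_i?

n_i = 5

The photon energy is ΔE = hc/λ = 1240 / 320.5 = 3.869 eV.
With Z = 2, ΔE = 54.40 × (1/n_f² − 1/n_i²), so 1/n_f² − 1/n_i² = 0.07112.
With n_f = 3: 1/n_i² = 1/9 − 0.07112 = 0.03999, so n_i ≈ 5.00.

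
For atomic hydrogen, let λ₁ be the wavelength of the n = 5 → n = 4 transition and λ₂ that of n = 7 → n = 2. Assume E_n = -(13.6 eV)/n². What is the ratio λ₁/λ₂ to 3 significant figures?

λ ∝ 1/ΔE ∝ 1/(1/n_f² − 1/n_i²), and the Z² and hc factors cancel in the ratio.
λ₁/λ₂ = (1/2² − 1/7²)/(1/4² − 1/5²) = 0.2296/0.02250 = 10.2.

10.2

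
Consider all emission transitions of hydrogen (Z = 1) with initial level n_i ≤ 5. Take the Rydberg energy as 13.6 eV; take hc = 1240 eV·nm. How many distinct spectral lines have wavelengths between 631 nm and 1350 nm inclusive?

Enumerate all n_i → n_f pairs with 1 ≤ n_f < n_i ≤ 5 and compute λ = 1240 / [13.6·1·(1/n_f² − 1/n_i²)].
Lines falling in [631, 1350] nm: 3→2 (656.5 nm), 5→3 (1282 nm).

2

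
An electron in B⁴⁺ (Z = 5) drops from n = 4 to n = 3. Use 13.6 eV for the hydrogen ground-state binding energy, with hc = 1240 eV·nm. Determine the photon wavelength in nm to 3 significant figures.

75.0 nm

For Z = 5 the level energies scale as Z², so the effective Rydberg energy is 13.6 × 25 = 340.0 eV.
ΔE = 340.0 × (1/3² − 1/4²) = 340.0 × 0.04861 = 16.53 eV.
λ = hc/ΔE = 1240 / 16.53 = 75.0 nm.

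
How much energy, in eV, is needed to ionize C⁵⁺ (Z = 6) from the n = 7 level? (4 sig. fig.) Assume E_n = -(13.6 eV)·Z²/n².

E_n = −13.6 Z²/n² = −489.6/n² eV for Z = 6.
E_7 = −489.6/49 = −9.992 eV, so ionization (to E = 0) requires 9.992 eV.

9.992 eV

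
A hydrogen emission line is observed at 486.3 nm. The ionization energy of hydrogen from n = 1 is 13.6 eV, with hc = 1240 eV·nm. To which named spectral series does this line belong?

ΔE = 1240/486.3 = 2.550 eV.
This matches 13.6 × (1/2² − 1/4²), so n_f = 2: the Balmer series.

Balmer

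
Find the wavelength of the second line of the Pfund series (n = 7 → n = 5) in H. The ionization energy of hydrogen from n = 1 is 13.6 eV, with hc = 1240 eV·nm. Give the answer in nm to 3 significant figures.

The Pfund series terminates on n_f = 5; the second line has n_i = 5+2 = 7.
ΔE = 13.60 × (1/5² − 1/7²) = 0.2664 eV.
λ = 1240 / 0.2664 = 4650 nm.

4650 nm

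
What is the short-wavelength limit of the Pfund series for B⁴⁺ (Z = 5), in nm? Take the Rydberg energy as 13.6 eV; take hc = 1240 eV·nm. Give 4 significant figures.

91.18 nm

The Pfund series has lower level n_f = 5; the series limit corresponds to n_i → ∞.
ΔE_max = 13.6 × 25 / 5² = 13.60 eV.
λ_min = 1240 / 13.60 = 91.18 nm.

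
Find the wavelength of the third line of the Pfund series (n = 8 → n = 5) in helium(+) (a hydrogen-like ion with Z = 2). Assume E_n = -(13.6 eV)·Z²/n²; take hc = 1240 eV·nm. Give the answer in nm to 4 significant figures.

935.1 nm

The Pfund series terminates on n_f = 5; the third line has n_i = 5+3 = 8.
ΔE = 54.40 × (1/5² − 1/8²) = 1.326 eV.
λ = 1240 / 1.326 = 935.1 nm.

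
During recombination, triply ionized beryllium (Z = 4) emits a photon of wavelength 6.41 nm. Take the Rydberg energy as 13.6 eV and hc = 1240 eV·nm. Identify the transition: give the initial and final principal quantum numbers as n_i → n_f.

The photon energy is ΔE = hc/λ = 1240 / 6.41 = 193.4 eV.
With Z = 4, ΔE = 217.6 × (1/n_f² − 1/n_i²), so 1/n_f² − 1/n_i² = 0.8890.
Trying n_f = 1 gives 1/n_i² = 0.1110, i.e. n_i ≈ 3; this pair matches.

n_i = 3, n_f = 1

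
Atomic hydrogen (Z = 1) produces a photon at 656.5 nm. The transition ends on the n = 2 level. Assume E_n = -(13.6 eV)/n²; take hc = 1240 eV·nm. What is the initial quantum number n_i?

The photon energy is ΔE = hc/λ = 1240 / 656.5 = 1.889 eV.
With Z = 1, ΔE = 13.60 × (1/n_f² − 1/n_i²), so 1/n_f² − 1/n_i² = 0.1389.
With n_f = 2: 1/n_i² = 1/4 − 0.1389 = 0.1111, so n_i ≈ 3.00.

n_i = 3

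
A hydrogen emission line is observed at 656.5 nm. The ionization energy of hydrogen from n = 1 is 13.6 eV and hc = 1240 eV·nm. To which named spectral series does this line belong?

Balmer

ΔE = 1240/656.5 = 1.889 eV.
This matches 13.6 × (1/2² − 1/3²), so n_f = 2: the Balmer series.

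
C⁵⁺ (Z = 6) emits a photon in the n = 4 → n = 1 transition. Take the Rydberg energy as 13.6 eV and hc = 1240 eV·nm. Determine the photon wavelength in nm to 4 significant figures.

2.702 nm

For Z = 6 the level energies scale as Z², so the effective Rydberg energy is 13.6 × 36 = 489.6 eV.
ΔE = 489.6 × (1/1² − 1/4²) = 489.6 × 0.9375 = 459.0 eV.
λ = hc/ΔE = 1240 / 459.0 = 2.702 nm.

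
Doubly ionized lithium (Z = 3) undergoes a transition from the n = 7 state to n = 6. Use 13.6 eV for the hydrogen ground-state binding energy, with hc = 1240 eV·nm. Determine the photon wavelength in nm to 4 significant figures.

For Z = 3 the level energies scale as Z², so the effective Rydberg energy is 13.6 × 9 = 122.4 eV.
ΔE = 122.4 × (1/6² − 1/7²) = 122.4 × 0.007370 = 0.9020 eV.
λ = hc/ΔE = 1240 / 0.9020 = 1375 nm.

1375 nm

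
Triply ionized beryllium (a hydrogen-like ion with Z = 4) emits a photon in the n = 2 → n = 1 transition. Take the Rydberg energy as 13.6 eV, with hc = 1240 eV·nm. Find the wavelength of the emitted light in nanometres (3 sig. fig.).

For Z = 4 the level energies scale as Z², so the effective Rydberg energy is 13.6 × 16 = 217.6 eV.
ΔE = 217.6 × (1/1² − 1/2²) = 217.6 × 0.7500 = 163.2 eV.
λ = hc/ΔE = 1240 / 163.2 = 7.60 nm.

7.60 nm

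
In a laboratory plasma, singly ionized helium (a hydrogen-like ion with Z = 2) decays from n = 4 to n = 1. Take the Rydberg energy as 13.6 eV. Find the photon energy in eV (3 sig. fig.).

51.0 eV

The Bohr energies scale as Z², so for Z = 2: E_n = −54.40/n² eV.
E_4 = −54.40/16 = −3.400 eV and E_1 = −54.40/1 = −54.40 eV.
The photon energy is |E_4 − E_1| = 51.0 eV.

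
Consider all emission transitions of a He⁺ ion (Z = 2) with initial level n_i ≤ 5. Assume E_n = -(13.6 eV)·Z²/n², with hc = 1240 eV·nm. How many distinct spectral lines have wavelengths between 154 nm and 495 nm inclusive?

3

Enumerate all n_i → n_f pairs with 1 ≤ n_f < n_i ≤ 5 and compute λ = 1240 / [13.6·4·(1/n_f² − 1/n_i²)].
Lines falling in [154, 495] nm: 3→2 (164.1 nm), 5→3 (320.5 nm), 4→3 (468.9 nm).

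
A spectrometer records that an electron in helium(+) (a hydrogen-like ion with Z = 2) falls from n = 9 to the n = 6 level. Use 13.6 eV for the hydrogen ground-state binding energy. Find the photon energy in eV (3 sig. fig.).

The Bohr energies scale as Z², so for Z = 2: E_n = −54.40/n² eV.
E_9 = −54.40/81 = −0.6716 eV and E_6 = −54.40/36 = −1.511 eV.
The photon energy is |E_9 − E_6| = 0.840 eV.

0.840 eV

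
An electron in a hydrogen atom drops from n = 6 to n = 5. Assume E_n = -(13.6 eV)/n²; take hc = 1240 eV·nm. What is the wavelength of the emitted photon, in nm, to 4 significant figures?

7460 nm

ΔE = 13.60 × (1/5² − 1/6²) = 13.60 × 0.01222 = 0.1662 eV.
λ = hc/ΔE = 1240 / 0.1662 = 7460 nm.
This line belongs to the Pfund series.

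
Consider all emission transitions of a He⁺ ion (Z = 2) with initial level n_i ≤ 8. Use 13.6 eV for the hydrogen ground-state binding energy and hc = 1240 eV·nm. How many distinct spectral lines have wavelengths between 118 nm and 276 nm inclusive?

5

Enumerate all n_i → n_f pairs with 1 ≤ n_f < n_i ≤ 8 and compute λ = 1240 / [13.6·4·(1/n_f² − 1/n_i²)].
Lines falling in [118, 276] nm: 4→2 (121.6 nm), 3→2 (164.1 nm), 8→3 (238.7 nm), 7→3 (251.3 nm), 6→3 (273.5 nm).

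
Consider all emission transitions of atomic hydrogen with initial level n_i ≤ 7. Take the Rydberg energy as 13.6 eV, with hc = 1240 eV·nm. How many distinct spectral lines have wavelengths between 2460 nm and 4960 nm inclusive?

3

Enumerate all n_i → n_f pairs with 1 ≤ n_f < n_i ≤ 7 and compute λ = 1240 / [13.6·1·(1/n_f² − 1/n_i²)].
Lines falling in [2460, 4960] nm: 6→4 (2626 nm), 5→4 (4052 nm), 7→5 (4654 nm).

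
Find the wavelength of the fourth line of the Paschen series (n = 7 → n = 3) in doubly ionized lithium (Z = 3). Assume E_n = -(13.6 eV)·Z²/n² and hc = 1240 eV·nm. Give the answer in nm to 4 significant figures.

111.7 nm

The Paschen series terminates on n_f = 3; the fourth line has n_i = 3+4 = 7.
ΔE = 122.4 × (1/3² − 1/7²) = 11.10 eV.
λ = 1240 / 11.10 = 111.7 nm.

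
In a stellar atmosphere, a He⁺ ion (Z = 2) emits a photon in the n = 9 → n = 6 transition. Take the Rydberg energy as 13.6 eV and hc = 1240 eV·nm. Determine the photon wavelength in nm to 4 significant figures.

1477 nm

For Z = 2 the level energies scale as Z², so the effective Rydberg energy is 13.6 × 4 = 54.40 eV.
ΔE = 54.40 × (1/6² − 1/9²) = 54.40 × 0.01543 = 0.8395 eV.
λ = hc/ΔE = 1240 / 0.8395 = 1477 nm.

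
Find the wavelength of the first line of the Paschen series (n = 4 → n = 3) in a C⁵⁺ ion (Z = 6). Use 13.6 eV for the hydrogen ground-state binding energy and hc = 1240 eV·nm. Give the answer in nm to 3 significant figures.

52.1 nm

The Paschen series terminates on n_f = 3; the first line has n_i = 3+1 = 4.
ΔE = 489.6 × (1/3² − 1/4²) = 23.80 eV.
λ = 1240 / 23.80 = 52.1 nm.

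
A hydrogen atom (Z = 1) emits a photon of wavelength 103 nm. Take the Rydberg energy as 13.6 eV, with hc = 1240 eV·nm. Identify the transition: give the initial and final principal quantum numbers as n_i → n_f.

n_i = 3, n_f = 1

The photon energy is ΔE = hc/λ = 1240 / 103 = 12.04 eV.
With Z = 1, ΔE = 13.60 × (1/n_f² − 1/n_i²), so 1/n_f² − 1/n_i² = 0.8852.
Trying n_f = 1 gives 1/n_i² = 0.1148, i.e. n_i ≈ 3; this pair matches.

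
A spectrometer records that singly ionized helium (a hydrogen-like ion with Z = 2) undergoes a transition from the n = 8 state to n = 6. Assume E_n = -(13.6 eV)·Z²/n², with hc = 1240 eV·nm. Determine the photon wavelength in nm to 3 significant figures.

For Z = 2 the level energies scale as Z², so the effective Rydberg energy is 13.6 × 4 = 54.40 eV.
ΔE = 54.40 × (1/6² − 1/8²) = 54.40 × 0.01215 = 0.6611 eV.
λ = hc/ΔE = 1240 / 0.6611 = 1880 nm.

1880 nm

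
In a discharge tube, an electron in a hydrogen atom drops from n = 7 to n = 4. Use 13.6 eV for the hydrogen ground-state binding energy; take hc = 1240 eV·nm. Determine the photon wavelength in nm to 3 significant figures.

ΔE = 13.60 × (1/4² − 1/7²) = 13.60 × 0.04209 = 0.5724 eV.
λ = hc/ΔE = 1240 / 0.5724 = 2170 nm.
This line belongs to the Brackett series.

2170 nm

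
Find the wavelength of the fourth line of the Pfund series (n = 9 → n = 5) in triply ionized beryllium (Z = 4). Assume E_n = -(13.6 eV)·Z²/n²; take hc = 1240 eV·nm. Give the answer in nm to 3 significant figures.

The Pfund series terminates on n_f = 5; the fourth line has n_i = 5+4 = 9.
ΔE = 217.6 × (1/5² − 1/9²) = 6.018 eV.
λ = 1240 / 6.018 = 206 nm.

206 nm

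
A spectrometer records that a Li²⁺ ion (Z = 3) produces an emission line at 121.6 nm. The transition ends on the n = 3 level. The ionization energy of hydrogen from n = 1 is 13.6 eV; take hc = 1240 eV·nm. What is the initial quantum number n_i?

The photon energy is ΔE = hc/λ = 1240 / 121.6 = 10.20 eV.
With Z = 3, ΔE = 122.4 × (1/n_f² − 1/n_i²), so 1/n_f² − 1/n_i² = 0.08331.
With n_f = 3: 1/n_i² = 1/9 − 0.08331 = 0.02780, so n_i ≈ 6.00.

n_i = 6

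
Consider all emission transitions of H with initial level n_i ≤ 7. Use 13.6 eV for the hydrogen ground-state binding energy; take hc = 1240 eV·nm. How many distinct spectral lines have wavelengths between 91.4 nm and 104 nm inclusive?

5

Enumerate all n_i → n_f pairs with 1 ≤ n_f < n_i ≤ 7 and compute λ = 1240 / [13.6·1·(1/n_f² − 1/n_i²)].
Lines falling in [91.4, 104] nm: 7→1 (93.08 nm), 6→1 (93.78 nm), 5→1 (94.98 nm), 4→1 (97.25 nm), 3→1 (102.6 nm).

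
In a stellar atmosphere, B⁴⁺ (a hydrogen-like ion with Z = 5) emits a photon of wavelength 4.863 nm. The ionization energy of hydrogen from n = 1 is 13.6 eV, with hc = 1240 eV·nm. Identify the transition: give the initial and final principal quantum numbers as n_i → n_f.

n_i = 2, n_f = 1

The photon energy is ΔE = hc/λ = 1240 / 4.863 = 255.0 eV.
With Z = 5, ΔE = 340.0 × (1/n_f² − 1/n_i²), so 1/n_f² − 1/n_i² = 0.7500.
Trying n_f = 1 gives 1/n_i² = 0.2500, i.e. n_i ≈ 2; this pair matches.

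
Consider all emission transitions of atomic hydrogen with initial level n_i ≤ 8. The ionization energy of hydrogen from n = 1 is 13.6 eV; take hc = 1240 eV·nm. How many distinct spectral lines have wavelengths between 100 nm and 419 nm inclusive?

Enumerate all n_i → n_f pairs with 1 ≤ n_f < n_i ≤ 8 and compute λ = 1240 / [13.6·1·(1/n_f² − 1/n_i²)].
Lines falling in [100, 419] nm: 3→1 (102.6 nm), 2→1 (121.6 nm), 8→2 (389.0 nm), 7→2 (397.1 nm), 6→2 (410.3 nm).

5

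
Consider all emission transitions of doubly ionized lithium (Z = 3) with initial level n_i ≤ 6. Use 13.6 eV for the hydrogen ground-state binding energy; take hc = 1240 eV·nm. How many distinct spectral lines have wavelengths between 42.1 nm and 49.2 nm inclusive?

Enumerate all n_i → n_f pairs with 1 ≤ n_f < n_i ≤ 6 and compute λ = 1240 / [13.6·9·(1/n_f² − 1/n_i²)].
Lines falling in [42.1, 49.2] nm: 6→2 (45.59 nm), 5→2 (48.24 nm).

2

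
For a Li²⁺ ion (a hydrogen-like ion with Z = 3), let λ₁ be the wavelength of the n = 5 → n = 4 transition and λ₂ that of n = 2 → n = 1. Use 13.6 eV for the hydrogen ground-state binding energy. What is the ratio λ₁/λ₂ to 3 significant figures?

33.3

λ ∝ 1/ΔE ∝ 1/(1/n_f² − 1/n_i²), and the Z² and hc factors cancel in the ratio.
λ₁/λ₂ = (1/1² − 1/2²)/(1/4² − 1/5²) = 0.7500/0.02250 = 33.3.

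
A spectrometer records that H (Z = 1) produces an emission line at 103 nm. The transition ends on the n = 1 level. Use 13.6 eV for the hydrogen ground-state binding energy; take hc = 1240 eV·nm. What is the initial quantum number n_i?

The photon energy is ΔE = hc/λ = 1240 / 103 = 12.04 eV.
With Z = 1, ΔE = 13.60 × (1/n_f² − 1/n_i²), so 1/n_f² − 1/n_i² = 0.8852.
With n_f = 1: 1/n_i² = 1/1 − 0.8852 = 0.1148, so n_i ≈ 2.95.

n_i = 3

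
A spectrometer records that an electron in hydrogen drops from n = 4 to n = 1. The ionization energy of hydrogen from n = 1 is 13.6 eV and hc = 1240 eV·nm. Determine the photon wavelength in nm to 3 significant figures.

ΔE = 13.60 × (1/1² − 1/4²) = 13.60 × 0.9375 = 12.75 eV.
λ = hc/ΔE = 1240 / 12.75 = 97.3 nm.
This line belongs to the Lyman series.

97.3 nm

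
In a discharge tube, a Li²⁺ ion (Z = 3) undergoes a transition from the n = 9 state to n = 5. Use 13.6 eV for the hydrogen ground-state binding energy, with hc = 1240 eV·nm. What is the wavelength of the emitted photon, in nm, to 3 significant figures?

For Z = 3 the level energies scale as Z², so the effective Rydberg energy is 13.6 × 9 = 122.4 eV.
ΔE = 122.4 × (1/5² − 1/9²) = 122.4 × 0.02765 = 3.385 eV.
λ = hc/ΔE = 1240 / 3.385 = 366 nm.

366 nm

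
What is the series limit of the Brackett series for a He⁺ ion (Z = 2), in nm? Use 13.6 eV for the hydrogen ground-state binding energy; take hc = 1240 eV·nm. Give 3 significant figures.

The Brackett series has lower level n_f = 4; the series limit corresponds to n_i → ∞.
ΔE_max = 13.6 × 4 / 4² = 3.400 eV.
λ_min = 1240 / 3.400 = 365 nm.

365 nm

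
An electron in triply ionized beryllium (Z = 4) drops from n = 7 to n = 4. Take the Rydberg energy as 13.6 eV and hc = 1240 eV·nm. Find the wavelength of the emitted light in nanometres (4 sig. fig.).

For Z = 4 the level energies scale as Z², so the effective Rydberg energy is 13.6 × 16 = 217.6 eV.
ΔE = 217.6 × (1/4² − 1/7²) = 217.6 × 0.04209 = 9.159 eV.
λ = hc/ΔE = 1240 / 9.159 = 135.4 nm.

135.4 nm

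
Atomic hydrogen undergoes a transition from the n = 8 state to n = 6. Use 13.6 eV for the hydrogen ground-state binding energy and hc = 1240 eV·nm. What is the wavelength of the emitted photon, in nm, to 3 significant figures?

7500 nm

ΔE = 13.60 × (1/6² − 1/8²) = 13.60 × 0.01215 = 0.1653 eV.
λ = hc/ΔE = 1240 / 0.1653 = 7500 nm.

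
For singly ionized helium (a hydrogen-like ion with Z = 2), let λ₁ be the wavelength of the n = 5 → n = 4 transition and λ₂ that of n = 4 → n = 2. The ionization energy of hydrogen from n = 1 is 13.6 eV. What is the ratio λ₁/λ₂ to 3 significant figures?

8.33

λ ∝ 1/ΔE ∝ 1/(1/n_f² − 1/n_i²), and the Z² and hc factors cancel in the ratio.
λ₁/λ₂ = (1/2² − 1/4²)/(1/4² − 1/5²) = 0.1875/0.02250 = 8.33.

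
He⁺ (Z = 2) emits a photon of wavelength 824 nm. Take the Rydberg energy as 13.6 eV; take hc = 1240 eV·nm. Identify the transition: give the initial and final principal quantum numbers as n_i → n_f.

The photon energy is ΔE = hc/λ = 1240 / 824 = 1.505 eV.
With Z = 2, ΔE = 54.40 × (1/n_f² − 1/n_i²), so 1/n_f² − 1/n_i² = 0.02766.
Trying n_f = 5 gives 1/n_i² = 0.01234, i.e. n_i ≈ 9; this pair matches.

n_i = 9, n_f = 5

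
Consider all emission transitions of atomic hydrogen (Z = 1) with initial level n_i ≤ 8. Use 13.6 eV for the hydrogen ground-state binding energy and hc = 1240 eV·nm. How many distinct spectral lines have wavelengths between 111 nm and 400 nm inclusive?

Enumerate all n_i → n_f pairs with 1 ≤ n_f < n_i ≤ 8 and compute λ = 1240 / [13.6·1·(1/n_f² − 1/n_i²)].
Lines falling in [111, 400] nm: 2→1 (121.6 nm), 8→2 (389.0 nm), 7→2 (397.1 nm).

3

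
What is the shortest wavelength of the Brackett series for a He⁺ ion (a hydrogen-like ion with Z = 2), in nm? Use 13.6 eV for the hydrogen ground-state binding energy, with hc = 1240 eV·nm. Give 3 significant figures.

365 nm

The Brackett series has lower level n_f = 4; the series limit corresponds to n_i → ∞.
ΔE_max = 13.6 × 4 / 4² = 3.400 eV.
λ_min = 1240 / 3.400 = 365 nm.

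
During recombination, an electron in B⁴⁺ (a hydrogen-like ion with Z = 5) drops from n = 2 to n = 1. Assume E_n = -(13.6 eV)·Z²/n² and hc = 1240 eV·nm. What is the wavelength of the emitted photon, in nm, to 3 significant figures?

4.86 nm

For Z = 5 the level energies scale as Z², so the effective Rydberg energy is 13.6 × 25 = 340.0 eV.
ΔE = 340.0 × (1/1² − 1/2²) = 340.0 × 0.7500 = 255.0 eV.
λ = hc/ΔE = 1240 / 255.0 = 4.86 nm.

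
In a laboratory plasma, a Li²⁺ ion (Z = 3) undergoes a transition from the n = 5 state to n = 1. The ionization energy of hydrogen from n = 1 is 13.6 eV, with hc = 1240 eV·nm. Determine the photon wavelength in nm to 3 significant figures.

10.6 nm

For Z = 3 the level energies scale as Z², so the effective Rydberg energy is 13.6 × 9 = 122.4 eV.
ΔE = 122.4 × (1/1² − 1/5²) = 122.4 × 0.9600 = 117.5 eV.
λ = hc/ΔE = 1240 / 117.5 = 10.6 nm.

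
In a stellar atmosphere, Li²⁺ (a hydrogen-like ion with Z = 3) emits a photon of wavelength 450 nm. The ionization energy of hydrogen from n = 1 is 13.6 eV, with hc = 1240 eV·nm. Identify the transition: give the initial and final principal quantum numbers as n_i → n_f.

The photon energy is ΔE = hc/λ = 1240 / 450 = 2.756 eV.
With Z = 3, ΔE = 122.4 × (1/n_f² − 1/n_i²), so 1/n_f² − 1/n_i² = 0.02251.
Trying n_f = 4 gives 1/n_i² = 0.03999, i.e. n_i ≈ 5; this pair matches.

n_i = 5, n_f = 4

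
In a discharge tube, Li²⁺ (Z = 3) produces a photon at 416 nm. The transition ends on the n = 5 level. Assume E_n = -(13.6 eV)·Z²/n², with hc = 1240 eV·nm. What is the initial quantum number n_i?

The photon energy is ΔE = hc/λ = 1240 / 416 = 2.981 eV.
With Z = 3, ΔE = 122.4 × (1/n_f² − 1/n_i²), so 1/n_f² − 1/n_i² = 0.02435.
With n_f = 5: 1/n_i² = 1/25 − 0.02435 = 0.01565, so n_i ≈ 7.99.

n_i = 8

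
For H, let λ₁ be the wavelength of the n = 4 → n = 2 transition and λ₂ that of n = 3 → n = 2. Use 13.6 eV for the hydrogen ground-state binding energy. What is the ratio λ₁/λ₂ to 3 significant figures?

λ ∝ 1/ΔE ∝ 1/(1/n_f² − 1/n_i²), and the Z² and hc factors cancel in the ratio.
λ₁/λ₂ = (1/2² − 1/3²)/(1/2² − 1/4²) = 0.1389/0.1875 = 0.741.

0.741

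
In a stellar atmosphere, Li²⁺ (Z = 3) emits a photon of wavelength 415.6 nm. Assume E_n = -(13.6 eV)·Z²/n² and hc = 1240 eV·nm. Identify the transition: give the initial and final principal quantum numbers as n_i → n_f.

n_i = 8, n_f = 5

The photon energy is ΔE = hc/λ = 1240 / 415.6 = 2.984 eV.
With Z = 3, ΔE = 122.4 × (1/n_f² − 1/n_i²), so 1/n_f² − 1/n_i² = 0.02438.
Trying n_f = 5 gives 1/n_i² = 0.01562, i.e. n_i ≈ 8; this pair matches.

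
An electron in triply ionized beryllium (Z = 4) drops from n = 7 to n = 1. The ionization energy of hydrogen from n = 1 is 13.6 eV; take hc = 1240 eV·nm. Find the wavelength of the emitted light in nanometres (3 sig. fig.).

5.82 nm

For Z = 4 the level energies scale as Z², so the effective Rydberg energy is 13.6 × 16 = 217.6 eV.
ΔE = 217.6 × (1/1² − 1/7²) = 217.6 × 0.9796 = 213.2 eV.
λ = hc/ΔE = 1240 / 213.2 = 5.82 nm.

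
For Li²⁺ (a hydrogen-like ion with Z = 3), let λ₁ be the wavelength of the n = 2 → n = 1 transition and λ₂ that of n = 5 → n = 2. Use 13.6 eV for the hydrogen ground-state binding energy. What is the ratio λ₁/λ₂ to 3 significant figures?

0.280

λ ∝ 1/ΔE ∝ 1/(1/n_f² − 1/n_i²), and the Z² and hc factors cancel in the ratio.
λ₁/λ₂ = (1/2² − 1/5²)/(1/1² − 1/2²) = 0.2100/0.7500 = 0.280.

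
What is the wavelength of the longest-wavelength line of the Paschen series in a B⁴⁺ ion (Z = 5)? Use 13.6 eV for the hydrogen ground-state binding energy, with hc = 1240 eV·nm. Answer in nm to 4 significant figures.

75.03 nm

The Paschen series terminates on n_f = 3; the first line has n_i = 3+1 = 4.
ΔE = 340.0 × (1/3² − 1/4²) = 16.53 eV.
λ = 1240 / 16.53 = 75.03 nm.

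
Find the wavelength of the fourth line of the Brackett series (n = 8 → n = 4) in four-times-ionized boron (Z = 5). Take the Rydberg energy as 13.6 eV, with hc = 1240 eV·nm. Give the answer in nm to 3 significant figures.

The Brackett series terminates on n_f = 4; the fourth line has n_i = 4+4 = 8.
ΔE = 340.0 × (1/4² − 1/8²) = 15.94 eV.
λ = 1240 / 15.94 = 77.8 nm.

77.8 nm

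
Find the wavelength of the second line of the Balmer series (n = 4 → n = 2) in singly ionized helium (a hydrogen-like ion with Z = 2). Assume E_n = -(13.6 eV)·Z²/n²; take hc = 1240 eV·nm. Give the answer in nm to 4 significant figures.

The Balmer series terminates on n_f = 2; the second line has n_i = 2+2 = 4.
ΔE = 54.40 × (1/2² − 1/4²) = 10.20 eV.
λ = 1240 / 10.20 = 121.6 nm.

121.6 nm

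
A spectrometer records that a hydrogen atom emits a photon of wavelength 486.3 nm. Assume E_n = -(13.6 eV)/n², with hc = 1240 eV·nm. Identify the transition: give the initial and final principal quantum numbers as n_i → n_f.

The photon energy is ΔE = hc/λ = 1240 / 486.3 = 2.550 eV.
With Z = 1, ΔE = 13.60 × (1/n_f² − 1/n_i²), so 1/n_f² − 1/n_i² = 0.1875.
Trying n_f = 2 gives 1/n_i² = 0.06251, i.e. n_i ≈ 4; this pair matches.

n_i = 4, n_f = 2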